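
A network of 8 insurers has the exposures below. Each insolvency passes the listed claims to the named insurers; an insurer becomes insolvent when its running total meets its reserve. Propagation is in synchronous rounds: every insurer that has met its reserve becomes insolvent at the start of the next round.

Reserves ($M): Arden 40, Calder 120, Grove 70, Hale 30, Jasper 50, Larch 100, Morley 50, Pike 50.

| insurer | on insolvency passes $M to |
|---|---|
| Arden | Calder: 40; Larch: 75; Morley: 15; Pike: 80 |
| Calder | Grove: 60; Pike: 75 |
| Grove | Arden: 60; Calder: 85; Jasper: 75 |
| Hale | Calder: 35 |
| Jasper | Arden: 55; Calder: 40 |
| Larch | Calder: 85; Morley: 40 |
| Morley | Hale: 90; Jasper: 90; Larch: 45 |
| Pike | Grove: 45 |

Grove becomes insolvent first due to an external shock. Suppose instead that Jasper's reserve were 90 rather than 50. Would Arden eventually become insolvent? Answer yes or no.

With Jasper's reserve at 90:
Round 1 — Grove becomes insolvent (initial).
  Arden: +60 → 60 ≥ 40
  Calder: +85 → 85 < 120
  Jasper: +75 → 75 < 90
Round 2 — Arden becomes insolvent.
  Calder: +40 → 125 ≥ 120
  Larch: +75 → 75 < 100
  Morley: +15 → 15 < 50
  Pike: +80 → 80 ≥ 50
Round 3 — Calder, Pike become insolvent.
No further insolvencies.

yes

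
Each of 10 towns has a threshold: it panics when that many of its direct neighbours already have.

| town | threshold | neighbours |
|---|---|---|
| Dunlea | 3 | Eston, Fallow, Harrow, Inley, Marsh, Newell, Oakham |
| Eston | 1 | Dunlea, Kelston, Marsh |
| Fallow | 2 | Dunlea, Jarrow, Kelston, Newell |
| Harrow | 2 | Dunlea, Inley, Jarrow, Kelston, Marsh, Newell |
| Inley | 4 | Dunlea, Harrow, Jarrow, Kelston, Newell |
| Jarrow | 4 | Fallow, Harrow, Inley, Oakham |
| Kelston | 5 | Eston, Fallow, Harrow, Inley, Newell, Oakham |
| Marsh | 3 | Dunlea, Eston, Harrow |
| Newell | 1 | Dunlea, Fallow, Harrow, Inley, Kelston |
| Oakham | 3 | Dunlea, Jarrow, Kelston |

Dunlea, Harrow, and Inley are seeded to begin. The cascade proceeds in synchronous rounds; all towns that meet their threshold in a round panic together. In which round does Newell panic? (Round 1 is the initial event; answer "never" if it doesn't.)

2

Round 1 — Dunlea, Harrow, Inley panic (initial).
Round 2 — checking thresholds:
  Eston: 1 of 3 neighbours ≥ 1, panics.
  Fallow: 1 of 4 neighbours < 2, not yet.
  Jarrow: 2 of 4 neighbours < 4, not yet.
  Kelston: 2 of 6 neighbours < 5, not yet.
  Marsh: 2 of 3 neighbours < 3, not yet.
  Newell: 3 of 5 neighbours ≥ 1, panics.
  Oakham: 1 of 3 neighbours < 3, not yet.
Round 3 — checking thresholds:
  Fallow: 2 of 4 neighbours ≥ 2, panics.
  Jarrow: 2 of 4 neighbours < 4, not yet.
  Kelston: 4 of 6 neighbours < 5, not yet.
  Marsh: 3 of 3 neighbours ≥ 3, panics.
  Oakham: 1 of 3 neighbours < 3, not yet.
Round 4 — checking thresholds:
  Jarrow: 3 of 4 neighbours < 4, not yet.
  Kelston: 5 of 6 neighbours ≥ 5, panics.
  Oakham: 1 of 3 neighbours < 3, not yet.
Round 5 — no new panics; cascade stops.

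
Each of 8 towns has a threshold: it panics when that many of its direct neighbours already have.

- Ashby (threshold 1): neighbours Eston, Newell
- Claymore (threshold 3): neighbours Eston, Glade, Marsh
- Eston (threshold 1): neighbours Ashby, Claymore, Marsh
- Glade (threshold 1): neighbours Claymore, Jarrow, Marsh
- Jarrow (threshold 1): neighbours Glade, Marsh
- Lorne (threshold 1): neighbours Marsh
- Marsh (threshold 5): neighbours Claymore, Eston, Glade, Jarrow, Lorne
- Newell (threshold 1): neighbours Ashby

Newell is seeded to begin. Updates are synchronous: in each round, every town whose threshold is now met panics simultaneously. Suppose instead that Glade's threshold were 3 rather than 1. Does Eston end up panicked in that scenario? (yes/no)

yes

With Glade's threshold at 3:
Round 1 — Newell panics (initial).
Round 2 — checking thresholds:
  Ashby: 1 of 2 neighbours ≥ 1, panics.
Round 3 — checking thresholds:
  Eston: 1 of 3 neighbours ≥ 1, panics.
Round 4 — no new panics; cascade stops.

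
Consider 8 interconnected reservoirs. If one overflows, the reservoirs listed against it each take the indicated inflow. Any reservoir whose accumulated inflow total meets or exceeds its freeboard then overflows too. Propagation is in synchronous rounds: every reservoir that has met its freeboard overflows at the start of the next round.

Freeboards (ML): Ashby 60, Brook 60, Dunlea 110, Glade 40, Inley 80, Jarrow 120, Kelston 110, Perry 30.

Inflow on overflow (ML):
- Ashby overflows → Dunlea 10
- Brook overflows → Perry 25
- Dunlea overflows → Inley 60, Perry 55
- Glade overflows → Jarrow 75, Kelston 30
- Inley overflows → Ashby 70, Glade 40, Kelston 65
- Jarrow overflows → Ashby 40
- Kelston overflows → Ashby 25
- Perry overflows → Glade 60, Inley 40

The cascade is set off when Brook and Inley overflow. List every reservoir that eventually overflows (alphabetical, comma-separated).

Ashby, Brook, Glade, Inley

Round 1 — Brook, Inley overflow (initial).
  Ashby: +70 → 70 ≥ 60
  Glade: +40 → 40 ≥ 40
  Kelston: +65 → 65 < 110
  Perry: +25 → 25 < 30
Round 2 — Ashby, Glade overflow.
  Dunlea: +10 → 10 < 110
  Jarrow: +75 → 75 < 120
  Kelston: +30 → 95 < 110
No further overflows.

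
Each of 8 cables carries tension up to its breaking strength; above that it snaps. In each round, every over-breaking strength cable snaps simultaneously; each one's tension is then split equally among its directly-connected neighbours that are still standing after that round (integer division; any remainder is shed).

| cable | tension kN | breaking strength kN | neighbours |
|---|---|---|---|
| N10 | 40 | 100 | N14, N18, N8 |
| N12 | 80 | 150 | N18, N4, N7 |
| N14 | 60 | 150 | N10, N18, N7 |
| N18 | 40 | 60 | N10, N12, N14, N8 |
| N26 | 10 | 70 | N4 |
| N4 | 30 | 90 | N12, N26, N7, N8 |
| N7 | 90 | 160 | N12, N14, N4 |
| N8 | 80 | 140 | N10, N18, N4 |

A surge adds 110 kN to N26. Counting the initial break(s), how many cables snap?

2

Round 1 — N26 at 120 > 70. N26 snaps.
  N26 sheds 120 kN to N4: 120 each.
    N4: 30+120 = 150 > 90
Round 2 — N4 snaps.
  N4 sheds 150 kN to N12, N7, N8: 50 each.
    N12: 80+50 = 130 ≤ 150
    N7: 90+50 = 140 ≤ 160
    N8: 80+50 = 130 ≤ 140
No further breaks.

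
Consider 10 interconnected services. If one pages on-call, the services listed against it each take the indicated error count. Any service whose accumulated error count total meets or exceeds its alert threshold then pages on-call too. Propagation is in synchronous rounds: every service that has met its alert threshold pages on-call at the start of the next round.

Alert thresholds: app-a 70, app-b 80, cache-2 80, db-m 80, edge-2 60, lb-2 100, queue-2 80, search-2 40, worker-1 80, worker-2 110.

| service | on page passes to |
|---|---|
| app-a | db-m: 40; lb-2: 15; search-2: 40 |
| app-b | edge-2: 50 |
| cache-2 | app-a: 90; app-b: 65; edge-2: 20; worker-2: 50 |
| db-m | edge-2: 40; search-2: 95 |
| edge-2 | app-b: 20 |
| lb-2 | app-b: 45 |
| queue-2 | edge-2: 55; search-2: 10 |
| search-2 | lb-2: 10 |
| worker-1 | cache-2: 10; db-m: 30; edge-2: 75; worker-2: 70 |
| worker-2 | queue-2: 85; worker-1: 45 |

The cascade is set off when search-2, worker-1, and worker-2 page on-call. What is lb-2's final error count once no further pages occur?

10

Round 1 — search-2, worker-1, worker-2 page on-call (initial).
  cache-2: +10 → 10 < 80
  db-m: +30 → 30 < 80
  edge-2: +75 → 75 ≥ 60
  lb-2: +10 → 10 < 100
  queue-2: +85 → 85 ≥ 80
Round 2 — edge-2, queue-2 page on-call.
  app-b: +20 → 20 < 80
No further pages.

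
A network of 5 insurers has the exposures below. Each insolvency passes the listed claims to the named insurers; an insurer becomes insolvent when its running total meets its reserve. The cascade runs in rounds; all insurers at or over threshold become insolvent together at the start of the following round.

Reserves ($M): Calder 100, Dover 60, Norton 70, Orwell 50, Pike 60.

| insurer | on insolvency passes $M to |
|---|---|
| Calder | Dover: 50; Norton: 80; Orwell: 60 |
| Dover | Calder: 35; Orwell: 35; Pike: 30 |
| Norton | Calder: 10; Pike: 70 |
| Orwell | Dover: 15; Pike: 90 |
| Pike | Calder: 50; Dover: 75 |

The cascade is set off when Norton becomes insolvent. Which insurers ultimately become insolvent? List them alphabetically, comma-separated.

Dover, Norton, Pike

Round 1 — Norton becomes insolvent (initial).
  Calder: +10 → 10 < 100
  Pike: +70 → 70 ≥ 60
Round 2 — Pike becomes insolvent.
  Calder: +50 → 60 < 100
  Dover: +75 → 75 ≥ 60
Round 3 — Dover becomes insolvent.
  Calder: +35 → 95 < 100
  Orwell: +35 → 35 < 50
No further insolvencies.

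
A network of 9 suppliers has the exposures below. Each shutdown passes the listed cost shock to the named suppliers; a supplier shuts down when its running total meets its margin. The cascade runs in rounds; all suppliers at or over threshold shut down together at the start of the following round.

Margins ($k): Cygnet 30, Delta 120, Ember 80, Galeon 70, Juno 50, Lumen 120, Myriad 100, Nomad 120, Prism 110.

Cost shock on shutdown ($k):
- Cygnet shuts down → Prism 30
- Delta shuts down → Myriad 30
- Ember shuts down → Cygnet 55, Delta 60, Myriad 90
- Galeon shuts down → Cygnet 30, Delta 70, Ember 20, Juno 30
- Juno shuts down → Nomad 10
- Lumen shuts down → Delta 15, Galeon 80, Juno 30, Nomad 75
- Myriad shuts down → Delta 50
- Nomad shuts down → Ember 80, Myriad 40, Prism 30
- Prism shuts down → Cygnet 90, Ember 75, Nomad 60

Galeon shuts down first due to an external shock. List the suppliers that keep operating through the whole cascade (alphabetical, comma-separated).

Delta, Ember, Juno, Lumen, Myriad, Nomad, Prism

Round 1 — Galeon shuts down (initial).
  Cygnet: +30 → 30 ≥ 30
  Delta: +70 → 70 < 120
  Ember: +20 → 20 < 80
  Juno: +30 → 30 < 50
Round 2 — Cygnet shuts down.
  Prism: +30 → 30 < 110
No further shutdowns.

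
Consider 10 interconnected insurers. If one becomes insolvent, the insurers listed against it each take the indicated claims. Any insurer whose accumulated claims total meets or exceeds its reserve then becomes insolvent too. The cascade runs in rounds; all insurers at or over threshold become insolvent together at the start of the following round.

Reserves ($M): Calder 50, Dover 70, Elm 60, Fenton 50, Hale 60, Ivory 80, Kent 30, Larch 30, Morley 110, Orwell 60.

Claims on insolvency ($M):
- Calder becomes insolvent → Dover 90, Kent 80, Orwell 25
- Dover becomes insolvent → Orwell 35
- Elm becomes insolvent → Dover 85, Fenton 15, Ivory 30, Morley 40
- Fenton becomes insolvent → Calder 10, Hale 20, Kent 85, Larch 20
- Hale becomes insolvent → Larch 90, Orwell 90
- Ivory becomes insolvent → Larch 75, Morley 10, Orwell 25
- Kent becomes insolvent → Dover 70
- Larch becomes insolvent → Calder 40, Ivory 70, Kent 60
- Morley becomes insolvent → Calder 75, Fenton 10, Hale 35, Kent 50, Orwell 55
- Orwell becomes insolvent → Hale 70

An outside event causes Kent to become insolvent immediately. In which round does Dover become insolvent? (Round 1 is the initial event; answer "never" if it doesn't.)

Round 1 — Kent becomes insolvent (initial).
  Dover: +70 → 70 ≥ 70
Round 2 — Dover becomes insolvent.
  Orwell: +35 → 35 < 60
No further insolvencies.

2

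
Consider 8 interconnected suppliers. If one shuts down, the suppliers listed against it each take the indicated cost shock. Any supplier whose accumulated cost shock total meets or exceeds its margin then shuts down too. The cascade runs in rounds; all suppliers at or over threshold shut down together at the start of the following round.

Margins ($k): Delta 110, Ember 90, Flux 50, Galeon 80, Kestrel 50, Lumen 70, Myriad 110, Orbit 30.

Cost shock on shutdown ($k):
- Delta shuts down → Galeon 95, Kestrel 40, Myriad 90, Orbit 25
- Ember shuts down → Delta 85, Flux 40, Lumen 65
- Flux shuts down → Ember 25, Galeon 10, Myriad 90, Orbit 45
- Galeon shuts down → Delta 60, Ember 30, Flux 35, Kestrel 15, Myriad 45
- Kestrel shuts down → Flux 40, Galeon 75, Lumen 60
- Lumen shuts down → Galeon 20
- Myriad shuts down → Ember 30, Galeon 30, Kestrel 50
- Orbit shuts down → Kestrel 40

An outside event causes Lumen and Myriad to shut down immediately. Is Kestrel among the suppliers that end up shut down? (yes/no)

yes

Round 1 — Lumen, Myriad shut down (initial).
  Ember: +30 → 30 < 90
  Galeon: +20+30 → 50 < 80
  Kestrel: +50 → 50 ≥ 50
Round 2 — Kestrel shuts down.
  Flux: +40 → 40 < 50
  Galeon: +75 → 125 ≥ 80
Round 3 — Galeon shuts down.
  Delta: +60 → 60 < 110
  Ember: +30 → 60 < 90
  Flux: +35 → 75 ≥ 50
Round 4 — Flux shuts down.
  Ember: +25 → 85 < 90
  Orbit: +45 → 45 ≥ 30
Round 5 — Orbit shuts down.
No further shutdowns.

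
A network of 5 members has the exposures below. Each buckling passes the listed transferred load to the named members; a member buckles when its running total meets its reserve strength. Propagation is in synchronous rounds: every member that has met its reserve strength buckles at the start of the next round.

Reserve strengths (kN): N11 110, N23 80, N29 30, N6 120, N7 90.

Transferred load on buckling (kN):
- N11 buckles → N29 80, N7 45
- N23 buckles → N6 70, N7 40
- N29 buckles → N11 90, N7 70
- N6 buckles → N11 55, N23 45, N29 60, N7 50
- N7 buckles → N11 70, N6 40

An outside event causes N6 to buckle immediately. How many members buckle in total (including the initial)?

4

Round 1 — N6 buckles (initial).
  N11: +55 → 55 < 110
  N23: +45 → 45 < 80
  N29: +60 → 60 ≥ 30
  N7: +50 → 50 < 90
Round 2 — N29 buckles.
  N11: +90 → 145 ≥ 110
  N7: +70 → 120 ≥ 90
Round 3 — N11, N7 buckle.
No further bucklings.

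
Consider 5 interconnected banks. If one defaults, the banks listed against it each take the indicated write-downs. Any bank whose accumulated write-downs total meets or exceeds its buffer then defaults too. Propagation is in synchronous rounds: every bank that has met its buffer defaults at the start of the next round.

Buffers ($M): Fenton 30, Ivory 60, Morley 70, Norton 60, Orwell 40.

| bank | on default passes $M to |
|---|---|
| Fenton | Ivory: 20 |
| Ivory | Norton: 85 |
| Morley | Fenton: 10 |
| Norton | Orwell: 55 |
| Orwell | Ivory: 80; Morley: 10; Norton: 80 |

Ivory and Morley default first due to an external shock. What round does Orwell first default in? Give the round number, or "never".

3

Round 1 — Ivory, Morley default (initial).
  Fenton: +10 → 10 < 30
  Norton: +85 → 85 ≥ 60
Round 2 — Norton defaults.
  Orwell: +55 → 55 ≥ 40
Round 3 — Orwell defaults.
No further defaults.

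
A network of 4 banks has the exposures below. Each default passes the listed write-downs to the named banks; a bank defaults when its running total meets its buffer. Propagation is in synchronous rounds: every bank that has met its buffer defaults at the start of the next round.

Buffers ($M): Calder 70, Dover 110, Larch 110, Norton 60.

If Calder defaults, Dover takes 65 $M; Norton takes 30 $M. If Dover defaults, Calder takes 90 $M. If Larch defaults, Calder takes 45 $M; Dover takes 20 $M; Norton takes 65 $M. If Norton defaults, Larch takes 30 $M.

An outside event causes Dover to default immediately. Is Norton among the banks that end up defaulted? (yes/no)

no

Round 1 — Dover defaults (initial).
  Calder: +90 → 90 ≥ 70
Round 2 — Calder defaults.
  Norton: +30 → 30 < 60
No further defaults.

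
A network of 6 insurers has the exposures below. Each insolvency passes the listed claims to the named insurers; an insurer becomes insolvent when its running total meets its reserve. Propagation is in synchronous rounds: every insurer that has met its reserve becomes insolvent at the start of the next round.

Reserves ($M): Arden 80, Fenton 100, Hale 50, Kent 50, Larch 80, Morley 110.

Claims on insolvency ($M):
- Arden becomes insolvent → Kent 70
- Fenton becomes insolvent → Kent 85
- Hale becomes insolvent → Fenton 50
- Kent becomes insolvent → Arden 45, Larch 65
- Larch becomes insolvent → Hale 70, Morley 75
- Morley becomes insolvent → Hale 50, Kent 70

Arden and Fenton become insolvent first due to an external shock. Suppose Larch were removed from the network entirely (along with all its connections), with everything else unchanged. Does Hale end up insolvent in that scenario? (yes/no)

With Larch removed:
Round 1 — Arden, Fenton become insolvent (initial).
  Kent: +70+85 → 155 ≥ 50
Round 2 — Kent becomes insolvent.
No further insolvencies.

no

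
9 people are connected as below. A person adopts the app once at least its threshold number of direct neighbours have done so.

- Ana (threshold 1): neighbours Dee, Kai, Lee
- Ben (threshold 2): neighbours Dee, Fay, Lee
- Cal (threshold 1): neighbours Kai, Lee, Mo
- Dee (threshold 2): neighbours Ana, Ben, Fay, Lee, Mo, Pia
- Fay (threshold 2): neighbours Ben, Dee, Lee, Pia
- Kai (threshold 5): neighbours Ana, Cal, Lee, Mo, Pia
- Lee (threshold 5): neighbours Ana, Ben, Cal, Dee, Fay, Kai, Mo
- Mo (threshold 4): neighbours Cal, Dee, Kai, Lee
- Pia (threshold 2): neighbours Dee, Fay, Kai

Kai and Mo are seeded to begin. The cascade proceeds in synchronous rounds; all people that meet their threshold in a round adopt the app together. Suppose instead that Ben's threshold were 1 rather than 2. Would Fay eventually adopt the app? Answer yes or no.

yes

With Ben's threshold at 1:
Round 1 — Kai, Mo adopt the app (initial).
Round 2 — checking thresholds:
  Ana: 1 of 3 neighbours ≥ 1, adopts the app.
  Cal: 2 of 3 neighbours ≥ 1, adopts the app.
  Dee: 1 of 6 neighbours < 2, below threshold.
  Lee: 2 of 7 neighbours < 5, below threshold.
  Pia: 1 of 3 neighbours < 2, below threshold.
Round 3 — checking thresholds:
  Dee: 2 of 6 neighbours ≥ 2, adopts the app.
  Lee: 4 of 7 neighbours < 5, below threshold.
  Pia: 1 of 3 neighbours < 2, below threshold.
Round 4 — checking thresholds:
  Ben: 1 of 3 neighbours ≥ 1, adopts the app.
  Fay: 1 of 4 neighbours < 2, below threshold.
  Lee: 5 of 7 neighbours ≥ 5, adopts the app.
  Pia: 2 of 3 neighbours ≥ 2, adopts the app.
Round 5 — checking thresholds:
  Fay: 4 of 4 neighbours ≥ 2, adopts the app.
Round 6 — no new adoptions; cascade stops.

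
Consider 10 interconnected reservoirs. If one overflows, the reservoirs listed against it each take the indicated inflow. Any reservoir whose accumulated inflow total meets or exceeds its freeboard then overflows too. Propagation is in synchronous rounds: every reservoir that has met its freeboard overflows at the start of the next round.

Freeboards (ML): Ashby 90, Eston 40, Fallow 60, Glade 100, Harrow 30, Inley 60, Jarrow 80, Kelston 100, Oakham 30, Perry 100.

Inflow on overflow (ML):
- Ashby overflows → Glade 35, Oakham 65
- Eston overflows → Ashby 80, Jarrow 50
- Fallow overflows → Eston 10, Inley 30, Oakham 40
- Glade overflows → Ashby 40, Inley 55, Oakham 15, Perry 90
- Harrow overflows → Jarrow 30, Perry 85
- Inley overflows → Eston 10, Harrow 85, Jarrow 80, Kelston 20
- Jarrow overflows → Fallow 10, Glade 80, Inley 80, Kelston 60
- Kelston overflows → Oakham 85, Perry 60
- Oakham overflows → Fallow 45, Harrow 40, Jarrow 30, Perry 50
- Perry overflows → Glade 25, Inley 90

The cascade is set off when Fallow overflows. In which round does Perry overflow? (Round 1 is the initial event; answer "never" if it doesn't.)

4

Round 1 — Fallow overflows (initial).
  Eston: +10 → 10 < 40
  Inley: +30 → 30 < 60
  Oakham: +40 → 40 ≥ 30
Round 2 — Oakham overflows.
  Harrow: +40 → 40 ≥ 30
  Jarrow: +30 → 30 < 80
  Perry: +50 → 50 < 100
Round 3 — Harrow overflows.
  Jarrow: +30 → 60 < 80
  Perry: +85 → 135 ≥ 100
Round 4 — Perry overflows.
  Glade: +25 → 25 < 100
  Inley: +90 → 120 ≥ 60
Round 5 — Inley overflows.
  Eston: +10 → 20 < 40
  Jarrow: +80 → 140 ≥ 80
  Kelston: +20 → 20 < 100
Round 6 — Jarrow overflows.
  Glade: +80 → 105 ≥ 100
  Kelston: +60 → 80 < 100
Round 7 — Glade overflows.
  Ashby: +40 → 40 < 90
No further overflows.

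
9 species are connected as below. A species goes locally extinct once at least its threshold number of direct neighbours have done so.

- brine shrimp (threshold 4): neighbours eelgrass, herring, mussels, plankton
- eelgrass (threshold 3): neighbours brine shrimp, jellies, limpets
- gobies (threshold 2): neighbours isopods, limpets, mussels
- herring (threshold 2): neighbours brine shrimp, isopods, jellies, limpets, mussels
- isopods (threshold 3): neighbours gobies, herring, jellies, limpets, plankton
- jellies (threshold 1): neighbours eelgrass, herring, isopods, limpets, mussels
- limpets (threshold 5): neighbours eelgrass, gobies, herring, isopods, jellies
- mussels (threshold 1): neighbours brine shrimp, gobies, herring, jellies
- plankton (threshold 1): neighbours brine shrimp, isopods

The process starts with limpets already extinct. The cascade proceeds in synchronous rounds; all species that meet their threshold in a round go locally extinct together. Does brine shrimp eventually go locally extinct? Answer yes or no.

no

Round 1 — limpets goes locally extinct (initial).
Round 2 — checking thresholds:
  eelgrass: 1 of 3 neighbours < 3, holds.
  gobies: 1 of 3 neighbours < 2, holds.
  herring: 1 of 5 neighbours < 2, holds.
  isopods: 1 of 5 neighbours < 3, holds.
  jellies: 1 of 5 neighbours ≥ 1, goes locally extinct.
Round 3 — checking thresholds:
  eelgrass: 2 of 3 neighbours < 3, holds.
  gobies: 1 of 3 neighbours < 2, holds.
  herring: 2 of 5 neighbours ≥ 2, goes locally extinct.
  isopods: 2 of 5 neighbours < 3, holds.
  mussels: 1 of 4 neighbours ≥ 1, goes locally extinct.
Round 4 — checking thresholds:
  brine shrimp: 2 of 4 neighbours < 4, holds.
  eelgrass: 2 of 3 neighbours < 3, holds.
  gobies: 2 of 3 neighbours ≥ 2, goes locally extinct.
  isopods: 3 of 5 neighbours ≥ 3, goes locally extinct.
Round 5 — checking thresholds:
  brine shrimp: 2 of 4 neighbours < 4, holds.
  eelgrass: 2 of 3 neighbours < 3, holds.
  plankton: 1 of 2 neighbours ≥ 1, goes locally extinct.
Round 6 — no new extinctions; cascade stops.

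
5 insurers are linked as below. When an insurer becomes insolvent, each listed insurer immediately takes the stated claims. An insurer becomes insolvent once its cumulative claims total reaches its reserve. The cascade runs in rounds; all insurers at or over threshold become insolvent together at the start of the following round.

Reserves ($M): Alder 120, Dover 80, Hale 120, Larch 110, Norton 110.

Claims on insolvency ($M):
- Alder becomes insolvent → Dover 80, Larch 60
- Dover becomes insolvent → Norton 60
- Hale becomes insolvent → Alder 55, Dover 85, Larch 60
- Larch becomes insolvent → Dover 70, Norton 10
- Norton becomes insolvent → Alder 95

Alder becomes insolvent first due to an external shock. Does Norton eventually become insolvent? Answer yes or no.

no

Round 1 — Alder becomes insolvent (initial).
  Dover: +80 → 80 ≥ 80
  Larch: +60 → 60 < 110
Round 2 — Dover becomes insolvent.
  Norton: +60 → 60 < 110
No further insolvencies.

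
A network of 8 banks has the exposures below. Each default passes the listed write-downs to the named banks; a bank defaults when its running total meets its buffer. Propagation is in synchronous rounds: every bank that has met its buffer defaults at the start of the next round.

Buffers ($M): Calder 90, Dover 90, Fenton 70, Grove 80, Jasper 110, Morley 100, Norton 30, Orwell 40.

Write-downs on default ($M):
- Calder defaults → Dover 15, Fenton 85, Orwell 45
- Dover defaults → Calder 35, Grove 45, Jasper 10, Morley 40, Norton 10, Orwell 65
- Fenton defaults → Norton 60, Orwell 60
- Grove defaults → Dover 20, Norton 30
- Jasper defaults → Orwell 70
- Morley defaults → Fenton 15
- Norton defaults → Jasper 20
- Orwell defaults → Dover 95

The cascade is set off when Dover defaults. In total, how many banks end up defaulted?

Round 1 — Dover defaults (initial).
  Calder: +35 → 35 < 90
  Grove: +45 → 45 < 80
  Jasper: +10 → 10 < 110
  Morley: +40 → 40 < 100
  Norton: +10 → 10 < 30
  Orwell: +65 → 65 ≥ 40
Round 2 — Orwell defaults.
No further defaults.

2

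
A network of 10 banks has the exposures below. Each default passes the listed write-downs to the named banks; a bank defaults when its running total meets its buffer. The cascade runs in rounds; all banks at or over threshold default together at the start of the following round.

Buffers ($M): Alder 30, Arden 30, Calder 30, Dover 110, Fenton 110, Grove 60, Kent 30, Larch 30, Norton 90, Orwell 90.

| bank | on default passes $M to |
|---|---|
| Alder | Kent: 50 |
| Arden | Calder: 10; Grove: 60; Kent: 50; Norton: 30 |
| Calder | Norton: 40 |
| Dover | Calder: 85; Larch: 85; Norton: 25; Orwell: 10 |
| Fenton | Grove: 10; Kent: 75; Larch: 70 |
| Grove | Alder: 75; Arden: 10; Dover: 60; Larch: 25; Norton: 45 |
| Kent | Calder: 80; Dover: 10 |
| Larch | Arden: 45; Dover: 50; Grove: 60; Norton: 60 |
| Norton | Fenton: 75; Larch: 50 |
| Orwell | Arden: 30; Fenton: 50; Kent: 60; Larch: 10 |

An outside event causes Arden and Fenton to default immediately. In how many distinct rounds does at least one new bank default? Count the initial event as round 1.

Round 1 — Arden, Fenton default (initial).
  Calder: +10 → 10 < 30
  Grove: +60+10 → 70 ≥ 60
  Kent: +50+75 → 125 ≥ 30
  Larch: +70 → 70 ≥ 30
  Norton: +30 → 30 < 90
Round 2 — Grove, Kent, Larch default.
  Alder: +75 → 75 ≥ 30
  Calder: +80 → 90 ≥ 30
  Dover: +60+10+50 → 120 ≥ 110
  Norton: +45+60 → 135 ≥ 90
Round 3 — Alder, Calder, Dover, Norton default.
  Orwell: +10 → 10 < 90
No further defaults.

3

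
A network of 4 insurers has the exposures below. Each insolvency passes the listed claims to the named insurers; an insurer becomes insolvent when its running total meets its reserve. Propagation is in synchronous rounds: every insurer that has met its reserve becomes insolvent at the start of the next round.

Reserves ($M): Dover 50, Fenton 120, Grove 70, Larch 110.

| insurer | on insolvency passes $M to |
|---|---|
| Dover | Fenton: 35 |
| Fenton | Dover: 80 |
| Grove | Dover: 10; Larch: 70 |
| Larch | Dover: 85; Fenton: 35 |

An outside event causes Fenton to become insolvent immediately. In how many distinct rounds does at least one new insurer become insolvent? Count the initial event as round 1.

2

Round 1 — Fenton becomes insolvent (initial).
  Dover: +80 → 80 ≥ 50
Round 2 — Dover becomes insolvent.
No further insolvencies.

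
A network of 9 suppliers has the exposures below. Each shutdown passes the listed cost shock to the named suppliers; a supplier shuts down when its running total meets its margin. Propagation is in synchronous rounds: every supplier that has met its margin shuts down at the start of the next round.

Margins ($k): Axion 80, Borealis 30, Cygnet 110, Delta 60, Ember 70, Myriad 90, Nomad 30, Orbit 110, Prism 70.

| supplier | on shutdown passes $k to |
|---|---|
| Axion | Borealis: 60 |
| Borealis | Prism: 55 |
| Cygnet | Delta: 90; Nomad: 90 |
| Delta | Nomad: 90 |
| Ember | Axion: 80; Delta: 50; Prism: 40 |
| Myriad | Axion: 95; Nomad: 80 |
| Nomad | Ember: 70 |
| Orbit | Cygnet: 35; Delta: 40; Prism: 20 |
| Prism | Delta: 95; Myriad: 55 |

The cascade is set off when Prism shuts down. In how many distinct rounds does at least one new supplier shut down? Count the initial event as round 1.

Round 1 — Prism shuts down (initial).
  Delta: +95 → 95 ≥ 60
  Myriad: +55 → 55 < 90
Round 2 — Delta shuts down.
  Nomad: +90 → 90 ≥ 30
Round 3 — Nomad shuts down.
  Ember: +70 → 70 ≥ 70
Round 4 — Ember shuts down.
  Axion: +80 → 80 ≥ 80
Round 5 — Axion shuts down.
  Borealis: +60 → 60 ≥ 30
Round 6 — Borealis shuts down.
No further shutdowns.

6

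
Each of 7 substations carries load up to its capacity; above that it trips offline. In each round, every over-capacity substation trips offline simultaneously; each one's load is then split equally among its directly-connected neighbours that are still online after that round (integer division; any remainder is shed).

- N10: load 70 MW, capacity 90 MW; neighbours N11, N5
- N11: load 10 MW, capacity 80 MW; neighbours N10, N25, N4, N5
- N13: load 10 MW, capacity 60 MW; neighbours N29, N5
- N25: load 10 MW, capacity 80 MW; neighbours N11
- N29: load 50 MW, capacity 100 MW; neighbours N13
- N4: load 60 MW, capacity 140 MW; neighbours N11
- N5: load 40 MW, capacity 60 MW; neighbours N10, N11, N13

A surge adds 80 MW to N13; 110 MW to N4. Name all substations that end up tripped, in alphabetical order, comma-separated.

N10, N11, N13, N25, N4, N5

Round 1 — N13 at 90 > 60; N4 at 170 > 140. N13, N4 trip offline.
  N13 sheds 90 MW to N29, N5: 45 each.
    N29: 50+45 = 95 ≤ 100
    N5: 40+45 = 85 > 60
  N4 sheds 170 MW to N11: 170 each.
    N11: 10+170 = 180 > 80
Round 2 — N11, N5 trip offline.
  N11 sheds 180 MW to N10, N25: 90 each.
    N10: 70+90 = 160 > 90
    N25: 10+90 = 100 > 80
  N5 sheds 85 MW to N10: 85 each.
    N10: 160+85 = 245 > 90
Round 3 — N10, N25 trip offline.
  N10 sheds 245 MW: no online neighbours, lost.
  N25 sheds 100 MW: no online neighbours, lost.
No further trips.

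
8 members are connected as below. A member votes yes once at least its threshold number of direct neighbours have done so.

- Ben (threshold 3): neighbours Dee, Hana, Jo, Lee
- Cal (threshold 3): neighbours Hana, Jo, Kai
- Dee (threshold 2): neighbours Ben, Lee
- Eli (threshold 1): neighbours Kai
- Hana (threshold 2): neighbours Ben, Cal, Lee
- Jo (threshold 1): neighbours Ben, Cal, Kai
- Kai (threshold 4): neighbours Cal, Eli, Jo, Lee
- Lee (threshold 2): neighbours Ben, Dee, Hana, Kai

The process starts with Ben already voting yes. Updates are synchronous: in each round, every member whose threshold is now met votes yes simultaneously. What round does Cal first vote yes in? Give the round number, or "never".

Round 1 — Ben votes yes (initial).
Round 2 — checking thresholds:
  Dee: 1 of 2 neighbours < 2, not yet.
  Hana: 1 of 3 neighbours < 2, not yet.
  Jo: 1 of 3 neighbours ≥ 1, votes yes.
  Lee: 1 of 4 neighbours < 2, not yet.
Round 3 — no new yes votes; cascade stops.

never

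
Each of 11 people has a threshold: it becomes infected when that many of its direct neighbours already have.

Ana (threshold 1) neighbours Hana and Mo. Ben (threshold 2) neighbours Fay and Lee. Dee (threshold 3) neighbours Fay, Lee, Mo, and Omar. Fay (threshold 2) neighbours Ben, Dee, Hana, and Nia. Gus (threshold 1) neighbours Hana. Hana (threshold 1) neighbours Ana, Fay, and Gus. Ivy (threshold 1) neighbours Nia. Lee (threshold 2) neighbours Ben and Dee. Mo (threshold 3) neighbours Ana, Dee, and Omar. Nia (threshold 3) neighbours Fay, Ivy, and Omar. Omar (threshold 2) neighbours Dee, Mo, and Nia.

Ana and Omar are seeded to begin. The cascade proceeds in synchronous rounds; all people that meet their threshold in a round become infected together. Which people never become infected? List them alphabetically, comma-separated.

Ben, Dee, Fay, Ivy, Lee, Mo, Nia

Round 1 — Ana, Omar become infected (initial).
Round 2 — checking thresholds:
  Dee: 1 of 4 neighbours < 3, below threshold.
  Hana: 1 of 3 neighbours ≥ 1, becomes infected.
  Mo: 2 of 3 neighbours < 3, below threshold.
  Nia: 1 of 3 neighbours < 3, below threshold.
Round 3 — checking thresholds:
  Dee: 1 of 4 neighbours < 3, below threshold.
  Fay: 1 of 4 neighbours < 2, below threshold.
  Gus: 1 of 1 neighbours ≥ 1, becomes infected.
  Mo: 2 of 3 neighbours < 3, below threshold.
  Nia: 1 of 3 neighbours < 3, below threshold.
Round 4 — no new infections; cascade stops.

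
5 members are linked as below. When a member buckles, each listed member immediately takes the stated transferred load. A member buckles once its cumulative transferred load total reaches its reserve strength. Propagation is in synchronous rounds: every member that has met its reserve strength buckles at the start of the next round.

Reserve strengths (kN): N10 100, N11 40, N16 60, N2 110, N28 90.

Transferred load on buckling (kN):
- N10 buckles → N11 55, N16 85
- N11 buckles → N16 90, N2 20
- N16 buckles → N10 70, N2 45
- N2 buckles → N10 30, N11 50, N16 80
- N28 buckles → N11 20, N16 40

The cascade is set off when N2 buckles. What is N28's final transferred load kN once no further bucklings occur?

Round 1 — N2 buckles (initial).
  N10: +30 → 30 < 100
  N11: +50 → 50 ≥ 40
  N16: +80 → 80 ≥ 60
Round 2 — N11, N16 buckle.
  N10: +70 → 100 ≥ 100
Round 3 — N10 buckles.
No further bucklings.

0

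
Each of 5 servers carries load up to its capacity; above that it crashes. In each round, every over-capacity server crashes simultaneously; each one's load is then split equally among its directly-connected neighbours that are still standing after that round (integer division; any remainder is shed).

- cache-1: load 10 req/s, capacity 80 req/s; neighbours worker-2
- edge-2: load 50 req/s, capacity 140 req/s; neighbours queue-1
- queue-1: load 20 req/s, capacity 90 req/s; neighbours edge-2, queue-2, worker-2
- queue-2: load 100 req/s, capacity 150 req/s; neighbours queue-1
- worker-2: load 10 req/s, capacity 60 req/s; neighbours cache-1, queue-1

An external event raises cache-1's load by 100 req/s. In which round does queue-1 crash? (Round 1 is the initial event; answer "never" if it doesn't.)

3

Round 1 — cache-1 at 110 > 80. cache-1 crashes.
  cache-1 sheds 110 req/s to worker-2: 110 each.
    worker-2: 10+110 = 120 > 60
Round 2 — worker-2 crashes.
  worker-2 sheds 120 req/s to queue-1: 120 each.
    queue-1: 20+120 = 140 > 90
Round 3 — queue-1 crashes.
  queue-1 sheds 140 req/s to edge-2, queue-2: 70 each.
    edge-2: 50+70 = 120 ≤ 140
    queue-2: 100+70 = 170 > 150
Round 4 — queue-2 crashes.
  queue-2 sheds 170 req/s: no online neighbours, lost.
No further crashes.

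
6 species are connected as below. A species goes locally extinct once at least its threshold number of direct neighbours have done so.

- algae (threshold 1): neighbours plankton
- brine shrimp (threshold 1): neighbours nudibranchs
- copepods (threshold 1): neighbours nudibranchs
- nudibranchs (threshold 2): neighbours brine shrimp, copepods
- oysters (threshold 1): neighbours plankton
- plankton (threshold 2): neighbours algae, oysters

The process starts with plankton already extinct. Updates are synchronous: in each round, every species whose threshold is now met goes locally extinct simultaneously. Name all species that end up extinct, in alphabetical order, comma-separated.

Round 1 — plankton goes locally extinct (initial).
Round 2 — checking thresholds:
  algae: 1 of 1 neighbours ≥ 1, goes locally extinct.
  oysters: 1 of 1 neighbours ≥ 1, goes locally extinct.
Round 3 — no new extinctions; cascade stops.

algae, oysters, plankton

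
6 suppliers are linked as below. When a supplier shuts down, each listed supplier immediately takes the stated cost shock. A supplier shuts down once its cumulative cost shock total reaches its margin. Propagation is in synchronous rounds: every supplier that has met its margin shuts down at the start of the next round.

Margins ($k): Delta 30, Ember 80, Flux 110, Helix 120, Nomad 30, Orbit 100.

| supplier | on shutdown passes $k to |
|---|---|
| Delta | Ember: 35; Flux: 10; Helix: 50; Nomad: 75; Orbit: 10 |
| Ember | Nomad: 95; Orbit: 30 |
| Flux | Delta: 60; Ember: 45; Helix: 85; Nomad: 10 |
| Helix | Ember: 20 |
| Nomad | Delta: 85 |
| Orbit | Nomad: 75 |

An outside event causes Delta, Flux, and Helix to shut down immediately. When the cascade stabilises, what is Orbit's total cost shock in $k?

40

Round 1 — Delta, Flux, Helix shut down (initial).
  Ember: +35+45+20 → 100 ≥ 80
  Nomad: +75+10 → 85 ≥ 30
  Orbit: +10 → 10 < 100
Round 2 — Ember, Nomad shut down.
  Orbit: +30 → 40 < 100
No further shutdowns.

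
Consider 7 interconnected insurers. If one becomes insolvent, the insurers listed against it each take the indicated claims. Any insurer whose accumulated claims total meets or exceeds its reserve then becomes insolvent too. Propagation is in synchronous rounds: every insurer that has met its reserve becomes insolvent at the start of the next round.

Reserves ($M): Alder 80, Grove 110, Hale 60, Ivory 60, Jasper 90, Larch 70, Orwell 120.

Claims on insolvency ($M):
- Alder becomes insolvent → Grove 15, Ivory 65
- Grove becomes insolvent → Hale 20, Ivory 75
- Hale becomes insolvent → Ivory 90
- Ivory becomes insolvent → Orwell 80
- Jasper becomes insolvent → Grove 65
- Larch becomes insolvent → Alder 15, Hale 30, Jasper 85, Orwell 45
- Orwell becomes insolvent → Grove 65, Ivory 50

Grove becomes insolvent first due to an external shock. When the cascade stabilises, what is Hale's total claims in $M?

20

Round 1 — Grove becomes insolvent (initial).
  Hale: +20 → 20 < 60
  Ivory: +75 → 75 ≥ 60
Round 2 — Ivory becomes insolvent.
  Orwell: +80 → 80 < 120
No further insolvencies.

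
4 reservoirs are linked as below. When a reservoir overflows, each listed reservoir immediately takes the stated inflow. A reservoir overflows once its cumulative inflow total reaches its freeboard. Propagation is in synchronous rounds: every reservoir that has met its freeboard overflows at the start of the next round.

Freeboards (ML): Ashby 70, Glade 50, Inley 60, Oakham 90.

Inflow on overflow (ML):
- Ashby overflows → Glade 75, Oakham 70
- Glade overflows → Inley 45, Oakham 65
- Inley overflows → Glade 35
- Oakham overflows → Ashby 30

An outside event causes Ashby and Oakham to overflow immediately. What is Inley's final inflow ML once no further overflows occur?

45

Round 1 — Ashby, Oakham overflow (initial).
  Glade: +75 → 75 ≥ 50
Round 2 — Glade overflows.
  Inley: +45 → 45 < 60
No further overflows.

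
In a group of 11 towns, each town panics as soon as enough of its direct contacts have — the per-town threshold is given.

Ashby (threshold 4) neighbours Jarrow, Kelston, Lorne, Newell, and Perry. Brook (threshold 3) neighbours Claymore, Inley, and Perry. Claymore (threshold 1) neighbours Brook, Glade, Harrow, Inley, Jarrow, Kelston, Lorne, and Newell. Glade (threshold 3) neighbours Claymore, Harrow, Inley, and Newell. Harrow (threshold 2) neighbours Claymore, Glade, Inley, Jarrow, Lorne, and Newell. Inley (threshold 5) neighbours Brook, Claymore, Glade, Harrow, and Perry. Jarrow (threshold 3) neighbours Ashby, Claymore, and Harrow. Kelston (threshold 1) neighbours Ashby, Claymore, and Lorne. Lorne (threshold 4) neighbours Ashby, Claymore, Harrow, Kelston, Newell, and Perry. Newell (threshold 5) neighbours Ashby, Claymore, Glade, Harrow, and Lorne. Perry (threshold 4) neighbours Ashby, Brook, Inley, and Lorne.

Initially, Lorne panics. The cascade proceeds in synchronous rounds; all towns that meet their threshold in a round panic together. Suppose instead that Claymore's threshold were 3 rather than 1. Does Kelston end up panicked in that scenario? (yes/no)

yes

With Claymore's threshold at 3:
Round 1 — Lorne panics (initial).
Round 2 — checking thresholds:
  Ashby: 1 of 5 neighbours < 4, holds.
  Claymore: 1 of 8 neighbours < 3, holds.
  Harrow: 1 of 6 neighbours < 2, holds.
  Kelston: 1 of 3 neighbours ≥ 1, panics.
  Newell: 1 of 5 neighbours < 5, holds.
  Perry: 1 of 4 neighbours < 4, holds.
Round 3 — no new panics; cascade stops.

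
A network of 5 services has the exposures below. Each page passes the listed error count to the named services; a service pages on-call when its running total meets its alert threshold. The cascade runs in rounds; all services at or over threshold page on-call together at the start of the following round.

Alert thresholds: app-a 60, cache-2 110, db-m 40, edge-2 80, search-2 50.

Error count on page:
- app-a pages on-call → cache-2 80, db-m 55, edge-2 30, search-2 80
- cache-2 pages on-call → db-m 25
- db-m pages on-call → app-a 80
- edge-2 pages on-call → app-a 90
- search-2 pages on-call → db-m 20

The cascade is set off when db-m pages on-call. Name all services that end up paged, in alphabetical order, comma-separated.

app-a, db-m, search-2

Round 1 — db-m pages on-call (initial).
  app-a: +80 → 80 ≥ 60
Round 2 — app-a pages on-call.
  cache-2: +80 → 80 < 110
  edge-2: +30 → 30 < 80
  search-2: +80 → 80 ≥ 50
Round 3 — search-2 pages on-call.
No further pages.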